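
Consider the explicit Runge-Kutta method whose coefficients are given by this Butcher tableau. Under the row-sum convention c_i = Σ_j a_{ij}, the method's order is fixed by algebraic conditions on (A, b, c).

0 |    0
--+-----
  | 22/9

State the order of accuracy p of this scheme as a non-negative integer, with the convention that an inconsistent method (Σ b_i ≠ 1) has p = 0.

b = (22/9)
c = (0)
Σ b_i: 22/9·1 = 22/9 ≠ 1 ⇒ order 0.

0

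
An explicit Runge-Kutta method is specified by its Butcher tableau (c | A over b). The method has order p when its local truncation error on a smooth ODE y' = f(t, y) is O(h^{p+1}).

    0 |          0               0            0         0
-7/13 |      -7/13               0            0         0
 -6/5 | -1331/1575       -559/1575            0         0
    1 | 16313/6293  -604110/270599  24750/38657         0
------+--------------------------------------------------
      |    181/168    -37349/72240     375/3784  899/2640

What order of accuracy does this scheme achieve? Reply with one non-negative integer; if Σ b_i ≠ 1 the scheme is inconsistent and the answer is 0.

4

b = (181/168, -37349/72240, 375/3784, 899/2640)
c = (0, -7/13, -6/5, 1)
Ac = (0, 0, 43/225, 390/899)
Σ b_i: 181/168·1 + (-37349/72240)·1 + 375/3784·1 + 899/2640·1 = 1 ✓
b·c: (-37349/72240)·(-7/13) + 375/3784·(-6/5) + 899/2640·1 = 1/2 ✓
b·c²: (-37349/72240)·49/169 + 375/3784·36/25 + 899/2640·1 = 1/3 ✓
b·Ac: 375/3784·43/225 + 899/2640·390/899 = 1/6 ✓
b·c³: (-37349/72240)·(-343/2197) + 375/3784·(-216/125) + 899/2640·1 = 1/4 ✓
b·(c∘Ac): 375/3784·(-86/375) + 899/2640·390/899 = 1/8 ✓
b·Ac²: 375/3784·(-301/2925) + 899/2640·3210/11687 = 1/12 ✓
b·A²c: 899/2640·110/899 = 1/24 ✓; 4 stages ⇒ order 4.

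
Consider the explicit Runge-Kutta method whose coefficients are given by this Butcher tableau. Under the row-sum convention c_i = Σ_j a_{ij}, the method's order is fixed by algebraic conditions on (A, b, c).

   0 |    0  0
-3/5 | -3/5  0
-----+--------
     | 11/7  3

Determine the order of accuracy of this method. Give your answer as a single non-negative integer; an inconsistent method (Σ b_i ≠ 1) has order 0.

b = (11/7, 3)
c = (0, -3/5)
Σ b_i: 11/7·1 + 3·1 = 32/7 ≠ 1 ⇒ order 0.

0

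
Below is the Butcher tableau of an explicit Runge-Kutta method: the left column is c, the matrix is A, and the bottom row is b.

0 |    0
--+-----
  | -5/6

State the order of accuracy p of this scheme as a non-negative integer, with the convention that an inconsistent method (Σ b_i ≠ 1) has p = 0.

b = (-5/6)
c = (0)
Σ b_i: (-5/6)·1 = -5/6 ≠ 1 ⇒ order 0.

0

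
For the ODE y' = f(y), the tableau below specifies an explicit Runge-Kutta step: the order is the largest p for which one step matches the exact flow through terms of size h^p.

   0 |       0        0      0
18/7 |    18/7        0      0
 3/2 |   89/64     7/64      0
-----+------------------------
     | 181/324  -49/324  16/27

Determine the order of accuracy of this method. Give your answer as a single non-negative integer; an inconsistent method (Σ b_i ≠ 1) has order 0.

3

b = (181/324, -49/324, 16/27)
c = (0, 18/7, 3/2)
Ac = (0, 0, 9/32)
Σ b_i: 181/324·1 + (-49/324)·1 + 16/27·1 = 1 ✓
b·c: (-49/324)·18/7 + 16/27·3/2 = 1/2 ✓
b·c²: (-49/324)·324/49 + 16/27·9/4 = 1/3 ✓
b·Ac: 16/27·9/32 = 1/6 ✓; 3 stages ⇒ order 3.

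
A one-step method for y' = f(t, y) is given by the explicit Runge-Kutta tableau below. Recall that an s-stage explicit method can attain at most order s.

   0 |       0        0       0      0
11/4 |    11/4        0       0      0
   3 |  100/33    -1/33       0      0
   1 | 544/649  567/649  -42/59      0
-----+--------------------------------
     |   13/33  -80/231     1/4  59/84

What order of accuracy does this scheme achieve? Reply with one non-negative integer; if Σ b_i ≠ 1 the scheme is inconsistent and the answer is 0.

4

b = (13/33, -80/231, 1/4, 59/84)
c = (0, 11/4, 3, 1)
Ac = (0, 0, -1/12, 63/236)
Σ b_i: 13/33·1 + (-80/231)·1 + 1/4·1 + 59/84·1 = 1 ✓
b·c: (-80/231)·11/4 + 1/4·3 + 59/84·1 = 1/2 ✓
b·c²: (-80/231)·121/16 + 1/4·9 + 59/84·1 = 1/3 ✓
b·Ac: 1/4·(-1/12) + 59/84·63/236 = 1/6 ✓
b·c³: (-80/231)·1331/64 + 1/4·27 + 59/84·1 = 1/4 ✓
b·(c∘Ac): 1/4·(-1/4) + 59/84·63/236 = 1/8 ✓
b·Ac²: 1/4·(-11/48) + 59/84·189/944 = 1/12 ✓
b·A²c: 59/84·7/118 = 1/24 ✓; 4 stages ⇒ order 4.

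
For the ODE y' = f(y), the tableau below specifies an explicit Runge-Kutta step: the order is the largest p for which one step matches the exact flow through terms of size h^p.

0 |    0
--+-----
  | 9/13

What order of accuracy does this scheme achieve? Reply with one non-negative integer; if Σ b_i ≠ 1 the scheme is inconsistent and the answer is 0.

b = (9/13)
c = (0)
Σ b_i: 9/13·1 = 9/13 ≠ 1 ⇒ order 0.

0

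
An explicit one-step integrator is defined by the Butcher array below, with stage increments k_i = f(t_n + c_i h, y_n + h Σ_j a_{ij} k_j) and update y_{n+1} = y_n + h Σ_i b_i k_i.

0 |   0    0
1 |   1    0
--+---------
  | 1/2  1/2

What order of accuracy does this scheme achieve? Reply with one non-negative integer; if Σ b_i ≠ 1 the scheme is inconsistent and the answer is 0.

2

b = (1/2, 1/2)
c = (0, 1)
Σ b_i: 1/2·1 + 1/2·1 = 1 ✓
b·c: 1/2·1 = 1/2 ✓; 2 stages ⇒ order 2.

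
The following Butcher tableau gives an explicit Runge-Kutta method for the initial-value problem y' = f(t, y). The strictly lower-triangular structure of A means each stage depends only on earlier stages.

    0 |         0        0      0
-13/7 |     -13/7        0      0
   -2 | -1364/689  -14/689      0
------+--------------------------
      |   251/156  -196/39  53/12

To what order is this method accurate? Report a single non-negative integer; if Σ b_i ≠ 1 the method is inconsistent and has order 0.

3

b = (251/156, -196/39, 53/12)
c = (0, -13/7, -2)
Ac = (0, 0, 2/53)
Σ b_i: 251/156·1 + (-196/39)·1 + 53/12·1 = 1 ✓
b·c: (-196/39)·(-13/7) + 53/12·(-2) = 1/2 ✓
b·c²: (-196/39)·169/49 + 53/12·4 = 1/3 ✓
b·Ac: 53/12·2/53 = 1/6 ✓; 3 stages ⇒ order 3.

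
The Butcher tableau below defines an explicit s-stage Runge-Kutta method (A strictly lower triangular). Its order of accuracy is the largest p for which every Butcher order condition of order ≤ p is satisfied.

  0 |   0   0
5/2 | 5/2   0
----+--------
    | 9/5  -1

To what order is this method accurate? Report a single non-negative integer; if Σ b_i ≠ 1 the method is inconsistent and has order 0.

b = (9/5, -1)
c = (0, 5/2)
Σ b_i: 9/5·1 + (-1)·1 = 4/5 ≠ 1 ⇒ order 0.

0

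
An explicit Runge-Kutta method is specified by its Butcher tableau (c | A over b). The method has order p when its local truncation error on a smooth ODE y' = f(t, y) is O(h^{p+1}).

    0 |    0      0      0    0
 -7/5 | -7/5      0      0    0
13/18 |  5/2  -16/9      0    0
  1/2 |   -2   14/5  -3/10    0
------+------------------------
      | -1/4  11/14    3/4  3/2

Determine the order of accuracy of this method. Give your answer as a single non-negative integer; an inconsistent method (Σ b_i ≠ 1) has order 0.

b = (-1/4, 11/14, 3/4, 3/2)
c = (0, -7/5, 13/18, 1/2)
Ac = (0, 0, 112/45, -1241/300)
Σ b_i: (-1/4)·1 + 11/14·1 + 3/4·1 + 3/2·1 = 39/14 ≠ 1 ⇒ order 0.

0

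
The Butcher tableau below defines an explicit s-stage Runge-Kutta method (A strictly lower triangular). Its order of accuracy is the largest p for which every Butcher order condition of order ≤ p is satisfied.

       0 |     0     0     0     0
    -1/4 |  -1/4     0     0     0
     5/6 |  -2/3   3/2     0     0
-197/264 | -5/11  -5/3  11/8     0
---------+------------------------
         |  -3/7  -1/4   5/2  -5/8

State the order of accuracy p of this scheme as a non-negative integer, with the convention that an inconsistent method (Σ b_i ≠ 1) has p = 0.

b = (-3/7, -1/4, 5/2, -5/8)
c = (0, -1/4, 5/6, -197/264)
Ac = (0, 0, -3/8, 25/16)
Σ b_i: (-3/7)·1 + (-1/4)·1 + 5/2·1 + (-5/8)·1 = 67/56 ≠ 1 ⇒ order 0.

0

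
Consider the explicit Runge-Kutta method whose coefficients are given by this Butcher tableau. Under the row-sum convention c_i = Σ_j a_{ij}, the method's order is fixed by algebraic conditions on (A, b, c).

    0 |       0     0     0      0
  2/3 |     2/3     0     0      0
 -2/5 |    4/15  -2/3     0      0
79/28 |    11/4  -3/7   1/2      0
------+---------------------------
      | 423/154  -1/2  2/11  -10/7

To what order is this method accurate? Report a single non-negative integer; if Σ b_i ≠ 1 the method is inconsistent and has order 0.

1

b = (423/154, -1/2, 2/11, -10/7)
c = (0, 2/3, -2/5, 79/28)
Ac = (0, 0, -4/9, -17/35)
Σ b_i: 423/154·1 + (-1/2)·1 + 2/11·1 + (-10/7)·1 = 1 ✓
b·c: (-1/2)·2/3 + 2/11·(-2/5) + (-10/7)·79/28 = -71741/16170 ≠ 1/2 ⇒ order 1.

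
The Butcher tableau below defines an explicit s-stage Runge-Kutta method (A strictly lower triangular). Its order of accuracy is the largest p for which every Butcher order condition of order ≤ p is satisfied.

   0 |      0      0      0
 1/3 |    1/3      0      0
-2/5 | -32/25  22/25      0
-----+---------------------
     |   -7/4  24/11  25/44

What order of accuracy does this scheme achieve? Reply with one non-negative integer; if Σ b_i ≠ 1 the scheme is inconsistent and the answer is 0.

3

b = (-7/4, 24/11, 25/44)
c = (0, 1/3, -2/5)
Ac = (0, 0, 22/75)
Σ b_i: (-7/4)·1 + 24/11·1 + 25/44·1 = 1 ✓
b·c: 24/11·1/3 + 25/44·(-2/5) = 1/2 ✓
b·c²: 24/11·1/9 + 25/44·4/25 = 1/3 ✓
b·Ac: 25/44·22/75 = 1/6 ✓; 3 stages ⇒ order 3.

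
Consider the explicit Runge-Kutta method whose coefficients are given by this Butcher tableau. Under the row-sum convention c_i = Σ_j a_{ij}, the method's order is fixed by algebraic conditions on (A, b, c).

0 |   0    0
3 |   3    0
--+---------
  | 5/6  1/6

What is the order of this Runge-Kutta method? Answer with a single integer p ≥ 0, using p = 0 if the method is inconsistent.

b = (5/6, 1/6)
c = (0, 3)
Σ b_i: 5/6·1 + 1/6·1 = 1 ✓
b·c: 1/6·3 = 1/2 ✓; 2 stages ⇒ order 2.

2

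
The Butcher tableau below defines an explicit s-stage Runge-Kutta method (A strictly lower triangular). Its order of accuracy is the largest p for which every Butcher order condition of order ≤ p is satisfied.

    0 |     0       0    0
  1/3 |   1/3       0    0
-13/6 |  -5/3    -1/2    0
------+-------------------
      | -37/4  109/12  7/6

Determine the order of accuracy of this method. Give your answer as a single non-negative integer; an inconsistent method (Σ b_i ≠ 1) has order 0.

2

b = (-37/4, 109/12, 7/6)
c = (0, 1/3, -13/6)
Ac = (0, 0, -1/6)
Σ b_i: (-37/4)·1 + 109/12·1 + 7/6·1 = 1 ✓
b·c: 109/12·1/3 + 7/6·(-13/6) = 1/2 ✓
b·c²: 109/12·1/9 + 7/6·169/36 = 467/72 ≠ 1/3 ⇒ order 2.
b·Ac: 7/6·(-1/6) = -7/36 ≠ 1/6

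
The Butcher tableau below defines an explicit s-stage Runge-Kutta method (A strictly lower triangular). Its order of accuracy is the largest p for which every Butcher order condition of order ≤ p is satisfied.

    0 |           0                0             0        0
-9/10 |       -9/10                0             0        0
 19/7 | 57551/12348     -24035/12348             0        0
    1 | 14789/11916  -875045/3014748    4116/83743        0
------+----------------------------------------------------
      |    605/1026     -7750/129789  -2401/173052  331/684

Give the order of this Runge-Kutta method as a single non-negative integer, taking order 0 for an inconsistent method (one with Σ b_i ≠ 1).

b = (605/1026, -7750/129789, -2401/173052, 331/684)
c = (0, -9/10, 19/7, 1)
Ac = (0, 0, 4807/2744, 1045/2648)
Σ b_i: 605/1026·1 + (-7750/129789)·1 + (-2401/173052)·1 + 331/684·1 = 1 ✓
b·c: (-7750/129789)·(-9/10) + (-2401/173052)·19/7 + 331/684·1 = 1/2 ✓
b·c²: (-7750/129789)·81/100 + (-2401/173052)·361/49 + 331/684·1 = 1/3 ✓
b·Ac: (-2401/173052)·4807/2744 + 331/684·1045/2648 = 1/6 ✓
b·c³: (-7750/129789)·(-729/1000) + (-2401/173052)·6859/343 + 331/684·1 = 1/4 ✓
b·(c∘Ac): (-2401/173052)·91333/19208 + 331/684·1045/2648 = 1/8 ✓
b·Ac²: (-2401/173052)·(-43263/27440) + 331/684·3363/26480 = 1/12 ✓
b·A²c: 331/684·57/662 = 1/24 ✓; 4 stages ⇒ order 4.

4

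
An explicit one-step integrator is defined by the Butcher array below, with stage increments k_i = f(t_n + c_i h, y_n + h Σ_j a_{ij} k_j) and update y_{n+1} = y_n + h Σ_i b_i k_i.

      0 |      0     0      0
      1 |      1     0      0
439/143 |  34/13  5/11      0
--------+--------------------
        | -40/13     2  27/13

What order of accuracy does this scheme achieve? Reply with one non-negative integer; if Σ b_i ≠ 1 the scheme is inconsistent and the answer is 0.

b = (-40/13, 2, 27/13)
c = (0, 1, 439/143)
Ac = (0, 0, 5/11)
Σ b_i: (-40/13)·1 + 2·1 + 27/13·1 = 1 ✓
b·c: 2·1 + 27/13·439/143 = 15571/1859 ≠ 1/2 ⇒ order 1.

1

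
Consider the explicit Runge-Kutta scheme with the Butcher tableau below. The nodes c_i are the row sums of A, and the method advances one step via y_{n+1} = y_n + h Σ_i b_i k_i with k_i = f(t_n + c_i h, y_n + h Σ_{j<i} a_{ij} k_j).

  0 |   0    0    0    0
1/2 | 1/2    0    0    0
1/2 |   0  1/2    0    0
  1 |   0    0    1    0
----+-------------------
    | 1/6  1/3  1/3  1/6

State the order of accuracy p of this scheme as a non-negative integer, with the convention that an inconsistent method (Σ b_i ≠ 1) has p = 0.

4

b = (1/6, 1/3, 1/3, 1/6)
c = (0, 1/2, 1/2, 1)
Ac = (0, 0, 1/4, 1/2)
Σ b_i: 1/6·1 + 1/3·1 + 1/3·1 + 1/6·1 = 1 ✓
b·c: 1/3·1/2 + 1/3·1/2 + 1/6·1 = 1/2 ✓
b·c²: 1/3·1/4 + 1/3·1/4 + 1/6·1 = 1/3 ✓
b·Ac: 1/3·1/4 + 1/6·1/2 = 1/6 ✓
b·c³: 1/3·1/8 + 1/3·1/8 + 1/6·1 = 1/4 ✓
b·(c∘Ac): 1/3·1/8 + 1/6·1/2 = 1/8 ✓
b·Ac²: 1/3·1/8 + 1/6·1/4 = 1/12 ✓
b·A²c: 1/6·1/4 = 1/24 ✓; 4 stages ⇒ order 4.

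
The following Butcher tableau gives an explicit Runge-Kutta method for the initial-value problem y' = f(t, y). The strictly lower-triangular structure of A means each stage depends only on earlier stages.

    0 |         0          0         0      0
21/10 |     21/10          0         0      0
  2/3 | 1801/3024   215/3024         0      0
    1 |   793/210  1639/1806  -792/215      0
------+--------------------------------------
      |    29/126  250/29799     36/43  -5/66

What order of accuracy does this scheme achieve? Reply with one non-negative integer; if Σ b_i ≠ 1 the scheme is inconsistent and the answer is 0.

4

b = (29/126, 250/29799, 36/43, -5/66)
c = (0, 21/10, 2/3, 1)
Ac = (0, 0, 43/288, -11/20)
Σ b_i: 29/126·1 + 250/29799·1 + 36/43·1 + (-5/66)·1 = 1 ✓
b·c: 250/29799·21/10 + 36/43·2/3 + (-5/66)·1 = 1/2 ✓
b·c²: 250/29799·441/100 + 36/43·4/9 + (-5/66)·1 = 1/3 ✓
b·Ac: 36/43·43/288 + (-5/66)·(-11/20) = 1/6 ✓
b·c³: 250/29799·9261/1000 + 36/43·8/27 + (-5/66)·1 = 1/4 ✓
b·(c∘Ac): 36/43·43/432 + (-5/66)·(-11/20) = 1/8 ✓
b·Ac²: 36/43·301/960 + (-5/66)·473/200 = 1/12 ✓
b·A²c: (-5/66)·(-11/20) = 1/24 ✓; 4 stages ⇒ order 4.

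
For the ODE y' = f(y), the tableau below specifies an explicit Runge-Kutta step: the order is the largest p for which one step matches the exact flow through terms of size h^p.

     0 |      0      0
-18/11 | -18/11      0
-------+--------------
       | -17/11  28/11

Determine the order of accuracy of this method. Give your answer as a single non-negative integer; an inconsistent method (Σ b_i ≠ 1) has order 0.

b = (-17/11, 28/11)
c = (0, -18/11)
Σ b_i: (-17/11)·1 + 28/11·1 = 1 ✓
b·c: 28/11·(-18/11) = -504/121 ≠ 1/2 ⇒ order 1.

1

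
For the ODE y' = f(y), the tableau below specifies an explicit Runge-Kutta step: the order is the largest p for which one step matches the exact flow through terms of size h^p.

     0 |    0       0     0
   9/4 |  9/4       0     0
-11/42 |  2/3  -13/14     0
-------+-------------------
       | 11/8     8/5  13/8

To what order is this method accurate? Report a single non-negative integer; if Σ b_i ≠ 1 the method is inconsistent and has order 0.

0

b = (11/8, 8/5, 13/8)
c = (0, 9/4, -11/42)
Ac = (0, 0, -117/56)
Σ b_i: 11/8·1 + 8/5·1 + 13/8·1 = 23/5 ≠ 1 ⇒ order 0.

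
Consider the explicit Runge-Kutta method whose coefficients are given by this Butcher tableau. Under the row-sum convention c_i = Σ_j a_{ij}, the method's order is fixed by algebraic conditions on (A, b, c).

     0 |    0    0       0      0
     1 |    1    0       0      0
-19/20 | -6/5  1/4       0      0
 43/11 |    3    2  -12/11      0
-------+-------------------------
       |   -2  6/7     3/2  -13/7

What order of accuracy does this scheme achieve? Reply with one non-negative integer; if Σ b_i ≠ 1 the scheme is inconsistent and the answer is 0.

0

b = (-2, 6/7, 3/2, -13/7)
c = (0, 1, -19/20, 43/11)
Ac = (0, 0, 1/4, 167/55)
Σ b_i: (-2)·1 + 6/7·1 + 3/2·1 + (-13/7)·1 = -3/2 ≠ 1 ⇒ order 0.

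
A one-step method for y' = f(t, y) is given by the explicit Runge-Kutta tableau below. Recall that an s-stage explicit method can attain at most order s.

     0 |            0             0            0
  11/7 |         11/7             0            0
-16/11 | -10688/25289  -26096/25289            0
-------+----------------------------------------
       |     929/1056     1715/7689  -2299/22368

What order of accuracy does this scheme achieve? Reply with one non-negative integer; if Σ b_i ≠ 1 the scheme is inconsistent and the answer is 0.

3

b = (929/1056, 1715/7689, -2299/22368)
c = (0, 11/7, -16/11)
Ac = (0, 0, -3728/2299)
Σ b_i: 929/1056·1 + 1715/7689·1 + (-2299/22368)·1 = 1 ✓
b·c: 1715/7689·11/7 + (-2299/22368)·(-16/11) = 1/2 ✓
b·c²: 1715/7689·121/49 + (-2299/22368)·256/121 = 1/3 ✓
b·Ac: (-2299/22368)·(-3728/2299) = 1/6 ✓; 3 stages ⇒ order 3.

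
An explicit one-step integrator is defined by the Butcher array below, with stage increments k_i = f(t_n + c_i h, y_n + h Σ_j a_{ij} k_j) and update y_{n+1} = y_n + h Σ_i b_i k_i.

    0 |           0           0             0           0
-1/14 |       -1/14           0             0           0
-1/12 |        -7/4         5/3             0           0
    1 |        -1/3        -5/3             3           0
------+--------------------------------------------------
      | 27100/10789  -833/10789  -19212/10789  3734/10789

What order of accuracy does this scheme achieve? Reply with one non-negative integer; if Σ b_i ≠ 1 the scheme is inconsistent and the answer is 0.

3

b = (27100/10789, -833/10789, -19212/10789, 3734/10789)
c = (0, -1/14, -1/12, 1)
Ac = (0, 0, -5/42, -11/84)
Σ b_i: 27100/10789·1 + (-833/10789)·1 + (-19212/10789)·1 + 3734/10789·1 = 1 ✓
b·c: (-833/10789)·(-1/14) + (-19212/10789)·(-1/12) + 3734/10789·1 = 1/2 ✓
b·c²: (-833/10789)·1/196 + (-19212/10789)·1/144 + 3734/10789·1 = 1/3 ✓
b·Ac: (-19212/10789)·(-5/42) + 3734/10789·(-11/84) = 1/6 ✓
b·c³: (-833/10789)·(-1/2744) + (-19212/10789)·(-1/1728) + 3734/10789·1 = 3775385/10875312 ≠ 1/4 ⇒ order 3.
b·(c∘Ac): (-19212/10789)·5/504 + 3734/10789·(-11/84) = -4757/75523 ≠ 1/8
b·Ac²: (-19212/10789)·5/588 + 3734/10789·29/2352 = -19711/1812552 ≠ 1/12
b·A²c: 3734/10789·(-5/14) = -9335/75523 ≠ 1/24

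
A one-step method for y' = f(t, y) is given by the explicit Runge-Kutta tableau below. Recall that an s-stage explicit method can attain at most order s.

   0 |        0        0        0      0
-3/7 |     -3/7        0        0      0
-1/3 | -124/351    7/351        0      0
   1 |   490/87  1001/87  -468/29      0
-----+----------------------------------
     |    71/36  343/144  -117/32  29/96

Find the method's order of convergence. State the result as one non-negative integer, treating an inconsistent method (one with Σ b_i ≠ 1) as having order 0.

4

b = (71/36, 343/144, -117/32, 29/96)
c = (0, -3/7, -1/3, 1)
Ac = (0, 0, -1/117, 13/29)
Σ b_i: 71/36·1 + 343/144·1 + (-117/32)·1 + 29/96·1 = 1 ✓
b·c: 343/144·(-3/7) + (-117/32)·(-1/3) + 29/96·1 = 1/2 ✓
b·c²: 343/144·9/49 + (-117/32)·1/9 + 29/96·1 = 1/3 ✓
b·Ac: (-117/32)·(-1/117) + 29/96·13/29 = 1/6 ✓
b·c³: 343/144·(-27/343) + (-117/32)·(-1/27) + 29/96·1 = 1/4 ✓
b·(c∘Ac): (-117/32)·1/351 + 29/96·13/29 = 1/8 ✓
b·Ac²: (-117/32)·1/273 + 29/96·65/203 = 1/12 ✓
b·A²c: 29/96·4/29 = 1/24 ✓; 4 stages ⇒ order 4.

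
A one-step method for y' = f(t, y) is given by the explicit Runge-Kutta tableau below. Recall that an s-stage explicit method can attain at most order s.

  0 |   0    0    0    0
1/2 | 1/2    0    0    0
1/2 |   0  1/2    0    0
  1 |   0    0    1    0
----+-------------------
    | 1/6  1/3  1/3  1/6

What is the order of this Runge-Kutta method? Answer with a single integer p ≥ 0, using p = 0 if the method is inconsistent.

b = (1/6, 1/3, 1/3, 1/6)
c = (0, 1/2, 1/2, 1)
Ac = (0, 0, 1/4, 1/2)
Σ b_i: 1/6·1 + 1/3·1 + 1/3·1 + 1/6·1 = 1 ✓
b·c: 1/3·1/2 + 1/3·1/2 + 1/6·1 = 1/2 ✓
b·c²: 1/3·1/4 + 1/3·1/4 + 1/6·1 = 1/3 ✓
b·Ac: 1/3·1/4 + 1/6·1/2 = 1/6 ✓
b·c³: 1/3·1/8 + 1/3·1/8 + 1/6·1 = 1/4 ✓
b·(c∘Ac): 1/3·1/8 + 1/6·1/2 = 1/8 ✓
b·Ac²: 1/3·1/8 + 1/6·1/4 = 1/12 ✓
b·A²c: 1/6·1/4 = 1/24 ✓; 4 stages ⇒ order 4.

4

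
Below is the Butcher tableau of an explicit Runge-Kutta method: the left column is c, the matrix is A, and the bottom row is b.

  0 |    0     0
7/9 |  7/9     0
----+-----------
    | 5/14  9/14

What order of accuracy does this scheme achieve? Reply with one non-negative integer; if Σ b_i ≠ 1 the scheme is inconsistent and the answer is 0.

2

b = (5/14, 9/14)
c = (0, 7/9)
Σ b_i: 5/14·1 + 9/14·1 = 1 ✓
b·c: 9/14·7/9 = 1/2 ✓; 2 stages ⇒ order 2.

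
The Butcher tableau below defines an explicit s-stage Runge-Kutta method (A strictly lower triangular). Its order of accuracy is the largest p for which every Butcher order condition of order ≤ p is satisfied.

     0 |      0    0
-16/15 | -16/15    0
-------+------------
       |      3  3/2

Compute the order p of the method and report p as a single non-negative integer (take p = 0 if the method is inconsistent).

0

b = (3, 3/2)
c = (0, -16/15)
Σ b_i: 3·1 + 3/2·1 = 9/2 ≠ 1 ⇒ order 0.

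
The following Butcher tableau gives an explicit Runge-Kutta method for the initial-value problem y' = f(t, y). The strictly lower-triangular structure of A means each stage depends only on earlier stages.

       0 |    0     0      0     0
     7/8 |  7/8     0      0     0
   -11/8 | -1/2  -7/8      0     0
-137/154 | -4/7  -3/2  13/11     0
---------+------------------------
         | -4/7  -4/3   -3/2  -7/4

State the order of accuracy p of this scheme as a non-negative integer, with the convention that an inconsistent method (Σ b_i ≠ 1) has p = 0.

0

b = (-4/7, -4/3, -3/2, -7/4)
c = (0, 7/8, -11/8, -137/154)
Ac = (0, 0, -49/64, -47/16)
Σ b_i: (-4/7)·1 + (-4/3)·1 + (-3/2)·1 + (-7/4)·1 = -433/84 ≠ 1 ⇒ order 0.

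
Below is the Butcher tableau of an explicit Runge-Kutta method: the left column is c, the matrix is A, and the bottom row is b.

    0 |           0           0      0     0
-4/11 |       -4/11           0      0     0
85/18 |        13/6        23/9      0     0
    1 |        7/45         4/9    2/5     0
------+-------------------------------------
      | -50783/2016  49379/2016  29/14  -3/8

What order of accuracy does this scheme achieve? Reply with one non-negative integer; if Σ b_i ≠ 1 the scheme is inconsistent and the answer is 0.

2

b = (-50783/2016, 49379/2016, 29/14, -3/8)
c = (0, -4/11, 85/18, 1)
Ac = (0, 0, -92/99, 19/11)
Σ b_i: (-50783/2016)·1 + 49379/2016·1 + 29/14·1 + (-3/8)·1 = 1 ✓
b·c: 49379/2016·(-4/11) + 29/14·85/18 + (-3/8)·1 = 1/2 ✓
b·c²: 49379/2016·16/121 + 29/14·7225/324 + (-3/8)·1 = 611917/12474 ≠ 1/3 ⇒ order 2.
b·Ac: 29/14·(-92/99) + (-3/8)·19/11 = -14263/5544 ≠ 1/6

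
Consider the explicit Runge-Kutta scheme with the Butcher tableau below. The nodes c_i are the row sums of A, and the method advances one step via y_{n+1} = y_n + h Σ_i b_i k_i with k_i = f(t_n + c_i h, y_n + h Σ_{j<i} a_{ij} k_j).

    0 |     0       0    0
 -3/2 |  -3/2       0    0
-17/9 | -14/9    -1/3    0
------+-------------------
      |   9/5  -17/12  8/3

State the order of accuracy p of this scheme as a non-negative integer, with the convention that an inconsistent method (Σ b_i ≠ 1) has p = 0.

0

b = (9/5, -17/12, 8/3)
c = (0, -3/2, -17/9)
Ac = (0, 0, 1/2)
Σ b_i: 9/5·1 + (-17/12)·1 + 8/3·1 = 61/20 ≠ 1 ⇒ order 0.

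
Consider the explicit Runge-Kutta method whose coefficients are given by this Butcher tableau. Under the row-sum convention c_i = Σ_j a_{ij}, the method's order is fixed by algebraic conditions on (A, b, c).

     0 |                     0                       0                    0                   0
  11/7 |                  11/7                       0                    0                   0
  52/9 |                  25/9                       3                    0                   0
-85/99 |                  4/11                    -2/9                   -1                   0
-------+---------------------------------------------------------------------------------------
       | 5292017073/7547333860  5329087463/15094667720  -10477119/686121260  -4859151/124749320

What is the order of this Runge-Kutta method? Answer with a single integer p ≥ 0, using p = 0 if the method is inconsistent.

3

b = (5292017073/7547333860, 5329087463/15094667720, -10477119/686121260, -4859151/124749320)
c = (0, 11/7, 52/9, -85/99)
Ac = (0, 0, 33/7, -386/63)
Σ b_i: 5292017073/7547333860·1 + 5329087463/15094667720·1 + (-10477119/686121260)·1 + (-4859151/124749320)·1 = 1 ✓
b·c: 5329087463/15094667720·11/7 + (-10477119/686121260)·52/9 + (-4859151/124749320)·(-85/99) = 1/2 ✓
b·c²: 5329087463/15094667720·121/49 + (-10477119/686121260)·2704/81 + (-4859151/124749320)·7225/9801 = 1/3 ✓
b·Ac: (-10477119/686121260)·33/7 + (-4859151/124749320)·(-386/63) = 1/6 ✓
b·c³: 5329087463/15094667720·1331/343 + (-10477119/686121260)·140608/729 + (-4859151/124749320)·(-614125/970299) = -73729624201/47548203318 ≠ 1/4 ⇒ order 3.
b·(c∘Ac): (-10477119/686121260)·572/21 + (-4859151/124749320)·32810/6237 = -7318878727/11788810740 ≠ 1/8
b·Ac²: (-10477119/686121260)·363/49 + (-4859151/124749320)·(-134674/3969) = 712369790/589440537 ≠ 1/12
b·A²c: (-4859151/124749320)·(-33/7) = 160351983/873245240 ≠ 1/24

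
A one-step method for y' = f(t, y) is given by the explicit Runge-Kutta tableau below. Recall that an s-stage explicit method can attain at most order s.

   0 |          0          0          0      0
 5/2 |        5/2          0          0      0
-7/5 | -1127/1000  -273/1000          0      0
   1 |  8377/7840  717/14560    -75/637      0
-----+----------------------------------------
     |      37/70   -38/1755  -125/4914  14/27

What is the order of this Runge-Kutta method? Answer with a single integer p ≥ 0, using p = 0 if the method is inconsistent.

b = (37/70, -38/1755, -125/4914, 14/27)
c = (0, 5/2, -7/5, 1)
Ac = (0, 0, -273/400, 129/448)
Σ b_i: 37/70·1 + (-38/1755)·1 + (-125/4914)·1 + 14/27·1 = 1 ✓
b·c: (-38/1755)·5/2 + (-125/4914)·(-7/5) + 14/27·1 = 1/2 ✓
b·c²: (-38/1755)·25/4 + (-125/4914)·49/25 + 14/27·1 = 1/3 ✓
b·Ac: (-125/4914)·(-273/400) + 14/27·129/448 = 1/6 ✓
b·c³: (-38/1755)·125/8 + (-125/4914)·(-343/125) + 14/27·1 = 1/4 ✓
b·(c∘Ac): (-125/4914)·1911/2000 + 14/27·129/448 = 1/8 ✓
b·Ac²: (-125/4914)·(-273/160) + 14/27·69/896 = 1/12 ✓
b·A²c: 14/27·9/112 = 1/24 ✓; 4 stages ⇒ order 4.

4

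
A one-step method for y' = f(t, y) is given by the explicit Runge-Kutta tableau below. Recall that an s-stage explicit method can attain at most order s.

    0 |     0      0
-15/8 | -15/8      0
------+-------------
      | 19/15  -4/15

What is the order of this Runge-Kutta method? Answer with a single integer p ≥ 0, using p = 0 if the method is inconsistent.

b = (19/15, -4/15)
c = (0, -15/8)
Σ b_i: 19/15·1 + (-4/15)·1 = 1 ✓
b·c: (-4/15)·(-15/8) = 1/2 ✓; 2 stages ⇒ order 2.

2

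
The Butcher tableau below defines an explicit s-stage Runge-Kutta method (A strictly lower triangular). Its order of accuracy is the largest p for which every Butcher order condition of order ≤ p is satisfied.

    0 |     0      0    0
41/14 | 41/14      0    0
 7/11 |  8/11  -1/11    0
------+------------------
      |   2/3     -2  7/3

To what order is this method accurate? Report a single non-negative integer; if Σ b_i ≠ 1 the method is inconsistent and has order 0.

b = (2/3, -2, 7/3)
c = (0, 41/14, 7/11)
Ac = (0, 0, -41/154)
Σ b_i: 2/3·1 + (-2)·1 + 7/3·1 = 1 ✓
b·c: (-2)·41/14 + 7/3·7/11 = -1010/231 ≠ 1/2 ⇒ order 1.

1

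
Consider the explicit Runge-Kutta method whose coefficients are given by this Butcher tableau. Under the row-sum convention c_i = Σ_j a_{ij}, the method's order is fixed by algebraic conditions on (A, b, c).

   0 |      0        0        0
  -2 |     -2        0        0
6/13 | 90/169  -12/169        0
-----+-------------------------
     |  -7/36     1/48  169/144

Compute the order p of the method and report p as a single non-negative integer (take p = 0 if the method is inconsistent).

b = (-7/36, 1/48, 169/144)
c = (0, -2, 6/13)
Ac = (0, 0, 24/169)
Σ b_i: (-7/36)·1 + 1/48·1 + 169/144·1 = 1 ✓
b·c: 1/48·(-2) + 169/144·6/13 = 1/2 ✓
b·c²: 1/48·4 + 169/144·36/169 = 1/3 ✓
b·Ac: 169/144·24/169 = 1/6 ✓; 3 stages ⇒ order 3.

3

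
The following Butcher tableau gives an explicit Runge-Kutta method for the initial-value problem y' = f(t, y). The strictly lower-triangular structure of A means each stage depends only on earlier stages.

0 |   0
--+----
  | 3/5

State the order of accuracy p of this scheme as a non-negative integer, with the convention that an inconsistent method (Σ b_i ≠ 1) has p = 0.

0

b = (3/5)
c = (0)
Σ b_i: 3/5·1 = 3/5 ≠ 1 ⇒ order 0.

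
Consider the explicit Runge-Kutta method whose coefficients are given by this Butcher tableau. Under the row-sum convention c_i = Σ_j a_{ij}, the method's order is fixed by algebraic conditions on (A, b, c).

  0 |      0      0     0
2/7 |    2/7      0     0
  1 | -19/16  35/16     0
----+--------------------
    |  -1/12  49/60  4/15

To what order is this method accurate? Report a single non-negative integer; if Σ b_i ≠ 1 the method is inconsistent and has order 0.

b = (-1/12, 49/60, 4/15)
c = (0, 2/7, 1)
Ac = (0, 0, 5/8)
Σ b_i: (-1/12)·1 + 49/60·1 + 4/15·1 = 1 ✓
b·c: 49/60·2/7 + 4/15·1 = 1/2 ✓
b·c²: 49/60·4/49 + 4/15·1 = 1/3 ✓
b·Ac: 4/15·5/8 = 1/6 ✓; 3 stages ⇒ order 3.

3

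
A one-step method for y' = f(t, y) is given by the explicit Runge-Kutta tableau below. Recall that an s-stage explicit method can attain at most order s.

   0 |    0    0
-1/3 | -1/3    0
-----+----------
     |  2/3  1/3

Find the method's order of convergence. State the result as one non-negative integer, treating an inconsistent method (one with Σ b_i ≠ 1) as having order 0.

b = (2/3, 1/3)
c = (0, -1/3)
Σ b_i: 2/3·1 + 1/3·1 = 1 ✓
b·c: 1/3·(-1/3) = -1/9 ≠ 1/2 ⇒ order 1.

1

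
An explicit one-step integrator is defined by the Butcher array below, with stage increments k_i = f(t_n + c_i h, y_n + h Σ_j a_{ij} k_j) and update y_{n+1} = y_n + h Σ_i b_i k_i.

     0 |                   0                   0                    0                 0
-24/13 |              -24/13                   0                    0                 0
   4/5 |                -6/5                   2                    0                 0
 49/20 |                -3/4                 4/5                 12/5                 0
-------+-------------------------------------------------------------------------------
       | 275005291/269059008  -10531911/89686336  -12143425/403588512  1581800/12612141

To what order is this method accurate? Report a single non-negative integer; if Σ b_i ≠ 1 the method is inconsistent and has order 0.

3

b = (275005291/269059008, -10531911/89686336, -12143425/403588512, 1581800/12612141)
c = (0, -24/13, 4/5, 49/20)
Ac = (0, 0, -48/13, 144/325)
Σ b_i: 275005291/269059008·1 + (-10531911/89686336)·1 + (-12143425/403588512)·1 + 1581800/12612141·1 = 1 ✓
b·c: (-10531911/89686336)·(-24/13) + (-12143425/403588512)·4/5 + 1581800/12612141·49/20 = 1/2 ✓
b·c²: (-10531911/89686336)·576/169 + (-12143425/403588512)·16/25 + 1581800/12612141·2401/400 = 1/3 ✓
b·Ac: (-12143425/403588512)·(-48/13) + 1581800/12612141·144/325 = 1/6 ✓
b·c³: (-10531911/89686336)·(-13824/2197) + (-12143425/403588512)·64/125 + 1581800/12612141·117649/8000 = 5613736459/2186104440 ≠ 1/4 ⇒ order 3.
b·(c∘Ac): (-12143425/403588512)·(-192/65) + 1581800/12612141·1764/1625 = 61490786/273263055 ≠ 1/8
b·Ac²: (-12143425/403588512)·1152/169 + 1581800/12612141·90048/21125 = 90043604/273263055 ≠ 1/12
b·A²c: 1581800/12612141·(-576/65) = -20247040/18217537 ≠ 1/24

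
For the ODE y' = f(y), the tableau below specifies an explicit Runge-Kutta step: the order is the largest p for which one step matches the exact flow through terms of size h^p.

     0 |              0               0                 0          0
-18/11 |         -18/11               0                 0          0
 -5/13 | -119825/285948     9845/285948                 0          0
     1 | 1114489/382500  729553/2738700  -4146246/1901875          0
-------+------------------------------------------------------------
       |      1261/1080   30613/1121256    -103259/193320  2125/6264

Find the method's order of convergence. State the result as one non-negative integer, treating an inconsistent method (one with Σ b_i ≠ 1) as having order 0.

b = (1261/1080, 30613/1121256, -103259/193320, 2125/6264)
c = (0, -18/11, -5/13, 1)
Ac = (0, 0, -895/15886, 1711/4250)
Σ b_i: 1261/1080·1 + 30613/1121256·1 + (-103259/193320)·1 + 2125/6264·1 = 1 ✓
b·c: 30613/1121256·(-18/11) + (-103259/193320)·(-5/13) + 2125/6264·1 = 1/2 ✓
b·c²: 30613/1121256·324/121 + (-103259/193320)·25/169 + 2125/6264·1 = 1/3 ✓
b·Ac: (-103259/193320)·(-895/15886) + 2125/6264·1711/4250 = 1/6 ✓
b·c³: 30613/1121256·(-5832/1331) + (-103259/193320)·(-125/2197) + 2125/6264·1 = 1/4 ✓
b·(c∘Ac): (-103259/193320)·4475/206518 + 2125/6264·1711/4250 = 1/8 ✓
b·Ac²: (-103259/193320)·8055/87373 + 2125/6264·1827/4675 = 1/12 ✓
b·A²c: 2125/6264·261/2125 = 1/24 ✓; 4 stages ⇒ order 4.

4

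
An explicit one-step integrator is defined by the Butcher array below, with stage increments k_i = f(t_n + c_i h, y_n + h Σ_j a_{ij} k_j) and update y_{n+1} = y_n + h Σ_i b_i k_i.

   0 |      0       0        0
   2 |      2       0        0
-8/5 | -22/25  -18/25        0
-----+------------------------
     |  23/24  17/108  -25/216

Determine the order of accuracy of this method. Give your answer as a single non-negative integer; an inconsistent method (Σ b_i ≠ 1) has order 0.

b = (23/24, 17/108, -25/216)
c = (0, 2, -8/5)
Ac = (0, 0, -36/25)
Σ b_i: 23/24·1 + 17/108·1 + (-25/216)·1 = 1 ✓
b·c: 17/108·2 + (-25/216)·(-8/5) = 1/2 ✓
b·c²: 17/108·4 + (-25/216)·64/25 = 1/3 ✓
b·Ac: (-25/216)·(-36/25) = 1/6 ✓; 3 stages ⇒ order 3.

3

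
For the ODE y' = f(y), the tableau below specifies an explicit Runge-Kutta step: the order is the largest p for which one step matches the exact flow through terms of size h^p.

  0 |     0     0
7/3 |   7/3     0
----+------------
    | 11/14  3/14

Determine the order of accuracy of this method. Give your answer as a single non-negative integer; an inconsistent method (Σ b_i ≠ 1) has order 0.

b = (11/14, 3/14)
c = (0, 7/3)
Σ b_i: 11/14·1 + 3/14·1 = 1 ✓
b·c: 3/14·7/3 = 1/2 ✓; 2 stages ⇒ order 2.

2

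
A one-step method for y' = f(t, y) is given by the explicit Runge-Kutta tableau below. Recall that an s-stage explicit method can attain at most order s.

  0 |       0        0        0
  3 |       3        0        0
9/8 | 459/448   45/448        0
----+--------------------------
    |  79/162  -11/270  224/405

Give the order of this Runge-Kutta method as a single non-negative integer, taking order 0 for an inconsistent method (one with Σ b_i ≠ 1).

3

b = (79/162, -11/270, 224/405)
c = (0, 3, 9/8)
Ac = (0, 0, 135/448)
Σ b_i: 79/162·1 + (-11/270)·1 + 224/405·1 = 1 ✓
b·c: (-11/270)·3 + 224/405·9/8 = 1/2 ✓
b·c²: (-11/270)·9 + 224/405·81/64 = 1/3 ✓
b·Ac: 224/405·135/448 = 1/6 ✓; 3 stages ⇒ order 3.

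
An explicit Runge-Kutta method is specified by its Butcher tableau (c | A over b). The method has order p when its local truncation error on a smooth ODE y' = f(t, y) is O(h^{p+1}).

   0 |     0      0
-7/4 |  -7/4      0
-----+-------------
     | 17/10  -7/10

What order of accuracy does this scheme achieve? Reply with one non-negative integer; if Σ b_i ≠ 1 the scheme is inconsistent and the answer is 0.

b = (17/10, -7/10)
c = (0, -7/4)
Σ b_i: 17/10·1 + (-7/10)·1 = 1 ✓
b·c: (-7/10)·(-7/4) = 49/40 ≠ 1/2 ⇒ order 1.

1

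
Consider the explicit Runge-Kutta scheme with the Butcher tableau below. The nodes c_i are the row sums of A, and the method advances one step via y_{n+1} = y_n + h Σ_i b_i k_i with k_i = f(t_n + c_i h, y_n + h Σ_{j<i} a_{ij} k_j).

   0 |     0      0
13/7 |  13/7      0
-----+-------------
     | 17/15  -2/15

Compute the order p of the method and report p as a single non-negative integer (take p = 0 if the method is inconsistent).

1

b = (17/15, -2/15)
c = (0, 13/7)
Σ b_i: 17/15·1 + (-2/15)·1 = 1 ✓
b·c: (-2/15)·13/7 = -26/105 ≠ 1/2 ⇒ order 1.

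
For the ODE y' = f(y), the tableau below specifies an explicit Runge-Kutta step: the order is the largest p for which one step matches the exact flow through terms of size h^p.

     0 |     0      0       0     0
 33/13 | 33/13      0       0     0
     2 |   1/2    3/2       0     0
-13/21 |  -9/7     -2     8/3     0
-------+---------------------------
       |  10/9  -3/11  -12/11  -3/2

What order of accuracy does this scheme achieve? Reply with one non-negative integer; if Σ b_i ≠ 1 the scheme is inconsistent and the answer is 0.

b = (10/9, -3/11, -12/11, -3/2)
c = (0, 33/13, 2, -13/21)
Ac = (0, 0, 99/26, 10/39)
Σ b_i: 10/9·1 + (-3/11)·1 + (-12/11)·1 + (-3/2)·1 = -347/198 ≠ 1 ⇒ order 0.

0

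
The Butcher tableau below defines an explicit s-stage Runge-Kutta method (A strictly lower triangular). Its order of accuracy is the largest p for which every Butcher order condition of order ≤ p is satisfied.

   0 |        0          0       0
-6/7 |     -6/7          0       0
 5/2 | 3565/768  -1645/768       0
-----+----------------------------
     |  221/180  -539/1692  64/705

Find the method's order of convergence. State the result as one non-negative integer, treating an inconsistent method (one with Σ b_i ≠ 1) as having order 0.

3

b = (221/180, -539/1692, 64/705)
c = (0, -6/7, 5/2)
Ac = (0, 0, 235/128)
Σ b_i: 221/180·1 + (-539/1692)·1 + 64/705·1 = 1 ✓
b·c: (-539/1692)·(-6/7) + 64/705·5/2 = 1/2 ✓
b·c²: (-539/1692)·36/49 + 64/705·25/4 = 1/3 ✓
b·Ac: 64/705·235/128 = 1/6 ✓; 3 stages ⇒ order 3.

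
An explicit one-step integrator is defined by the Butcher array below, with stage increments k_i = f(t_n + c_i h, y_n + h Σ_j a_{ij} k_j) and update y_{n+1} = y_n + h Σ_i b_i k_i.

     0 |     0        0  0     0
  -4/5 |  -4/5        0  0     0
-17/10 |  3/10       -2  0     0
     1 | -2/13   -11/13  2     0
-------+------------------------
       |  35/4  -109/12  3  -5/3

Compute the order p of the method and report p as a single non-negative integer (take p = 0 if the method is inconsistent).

b = (35/4, -109/12, 3, -5/3)
c = (0, -4/5, -17/10, 1)
Ac = (0, 0, 8/5, -177/65)
Σ b_i: 35/4·1 + (-109/12)·1 + 3·1 + (-5/3)·1 = 1 ✓
b·c: (-109/12)·(-4/5) + 3·(-17/10) + (-5/3)·1 = 1/2 ✓
b·c²: (-109/12)·16/25 + 3·289/100 + (-5/3)·1 = 119/100 ≠ 1/3 ⇒ order 2.
b·Ac: 3·8/5 + (-5/3)·(-177/65) = 607/65 ≠ 1/6

2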